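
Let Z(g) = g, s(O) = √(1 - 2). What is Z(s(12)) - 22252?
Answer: -22252 + I ≈ -22252.0 + 1.0*I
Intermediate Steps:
s(O) = I (s(O) = √(-1) = I)
Z(s(12)) - 22252 = I - 22252 = -22252 + I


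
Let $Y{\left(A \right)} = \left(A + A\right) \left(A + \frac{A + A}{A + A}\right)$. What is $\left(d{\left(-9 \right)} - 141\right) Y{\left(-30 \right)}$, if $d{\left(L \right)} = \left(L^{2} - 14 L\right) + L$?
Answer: $99180$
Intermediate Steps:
$d{\left(L \right)} = L^{2} - 13 L$
$Y{\left(A \right)} = 2 A \left(1 + A\right)$ ($Y{\left(A \right)} = 2 A \left(A + \frac{2 A}{2 A}\right) = 2 A \left(A + 2 A \frac{1}{2 A}\right) = 2 A \left(A + 1\right) = 2 A \left(1 + A\right)$)
$\left(d{\left(-9 \right)} - 141\right) Y{\left(-30 \right)} = \left(- 9 \left(-13 - 9\right) - 141\right) 2 \left(-30\right) \left(1 - 30\right) = \left(\left(-9\right) \left(-22\right) - 141\right) 2 \left(-30\right) \left(-29\right) = \left(198 - 141\right) 1740 = 57 \cdot 1740 = 99180$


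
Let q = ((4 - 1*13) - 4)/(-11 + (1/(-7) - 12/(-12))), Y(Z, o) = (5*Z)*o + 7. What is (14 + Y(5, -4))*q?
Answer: -7189/71 ≈ -101.25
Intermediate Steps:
Y(Z, o) = 7 + 5*Z*o (Y(Z, o) = 5*Z*o + 7 = 7 + 5*Z*o)
q = 91/71 (q = ((4 - 13) - 4)/(-11 + (1*(-⅐) - 12*(-1/12))) = (-9 - 4)/(-11 + (-⅐ + 1)) = -13/(-11 + 6/7) = -13/(-71/7) = -13*(-7/71) = 91/71 ≈ 1.2817)
(14 + Y(5, -4))*q = (14 + (7 + 5*5*(-4)))*(91/71) = (14 + (7 - 100))*(91/71) = (14 - 93)*(91/71) = -79*91/71 = -7189/71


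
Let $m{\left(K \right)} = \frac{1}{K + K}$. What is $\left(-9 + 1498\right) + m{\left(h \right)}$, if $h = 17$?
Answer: $\frac{50627}{34} \approx 1489.0$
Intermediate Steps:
$m{\left(K \right)} = \frac{1}{2 K}$
$\left(-9 + 1498\right) + m{\left(h \right)} = \left(-9 + 1498\right) + \frac{1}{2 \cdot 17} = 1489 + \frac{1}{2} \cdot \frac{1}{17} = 1489 + \frac{1}{34} = \frac{50627}{34}$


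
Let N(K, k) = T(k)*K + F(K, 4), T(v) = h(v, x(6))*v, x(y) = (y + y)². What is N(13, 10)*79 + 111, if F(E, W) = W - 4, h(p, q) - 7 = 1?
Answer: 82271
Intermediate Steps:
x(y) = 4*y² (x(y) = (2*y)² = 4*y²)
h(p, q) = 8 (h(p, q) = 7 + 1 = 8)
F(E, W) = -4 + W
T(v) = 8*v
N(K, k) = 8*K*k (N(K, k) = (8*k)*K + (-4 + 4) = 8*K*k + 0 = 8*K*k)
N(13, 10)*79 + 111 = (8*13*10)*79 + 111 = 1040*79 + 111 = 82160 + 111 = 82271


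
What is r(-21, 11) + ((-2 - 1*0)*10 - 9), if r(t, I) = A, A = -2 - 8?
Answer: -39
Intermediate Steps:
A = -10
r(t, I) = -10
r(-21, 11) + ((-2 - 1*0)*10 - 9) = -10 + ((-2 - 1*0)*10 - 9) = -10 + ((-2 + 0)*10 - 9) = -10 + (-2*10 - 9) = -10 + (-20 - 9) = -10 - 29 = -39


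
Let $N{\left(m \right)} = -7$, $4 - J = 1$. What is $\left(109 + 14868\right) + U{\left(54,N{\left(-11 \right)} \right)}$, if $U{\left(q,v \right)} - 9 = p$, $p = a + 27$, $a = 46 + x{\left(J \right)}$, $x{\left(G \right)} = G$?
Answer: $15062$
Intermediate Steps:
$J = 3$ ($J = 4 - 1 = 3$)
$a = 49$ ($a = 46 + 3 = 49$)
$p = 76$ ($p = 49 + 27 = 76$)
$U{\left(q,v \right)} = 85$ ($U{\left(q,v \right)} = 9 + 76 = 85$)
$\left(109 + 14868\right) + U{\left(54,N{\left(-11 \right)} \right)} = \left(109 + 14868\right) + 85 = 14977 + 85 = 15062$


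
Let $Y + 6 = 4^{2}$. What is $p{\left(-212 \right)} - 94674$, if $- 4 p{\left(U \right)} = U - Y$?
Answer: $- \frac{189237}{2} \approx -94619.0$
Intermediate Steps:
$Y = 10$ ($Y = -6 + 4^{2} = -6 + 16 = 10$)
$p{\left(U \right)} = \frac{5}{2} - \frac{U}{4}$ ($p{\left(U \right)} = - \frac{U - 10}{4} = - \frac{-10 + U}{4} = \frac{5}{2} - \frac{U}{4}$)
$p{\left(-212 \right)} - 94674 = \left(\frac{5}{2} - -53\right) - 94674 = \left(\frac{5}{2} + 53\right) - 94674 = \frac{111}{2} - 94674 = - \frac{189237}{2}$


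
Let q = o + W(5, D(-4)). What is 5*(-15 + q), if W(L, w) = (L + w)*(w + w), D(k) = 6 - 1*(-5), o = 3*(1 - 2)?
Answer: 1670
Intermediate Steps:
o = -3 (o = 3*(-1) = -3)
D(k) = 11 (D(k) = 6 + 5 = 11)
W(L, w) = 2*w*(L + w) (W(L, w) = (L + w)*(2*w) = 2*w*(L + w))
q = 349 (q = -3 + 2*11*(5 + 11) = -3 + 2*11*16 = -3 + 352 = 349)
5*(-15 + q) = 5*(-15 + 349) = 5*334 = 1670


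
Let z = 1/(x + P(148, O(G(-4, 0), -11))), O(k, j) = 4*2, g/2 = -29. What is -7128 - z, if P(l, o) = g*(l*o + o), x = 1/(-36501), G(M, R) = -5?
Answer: -17987744164035/2523533137 ≈ -7128.0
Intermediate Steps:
g = -58 (g = 2*(-29) = -58)
x = -1/36501 ≈ -2.7397e-5
O(k, j) = 8
P(l, o) = -58*o - 58*l*o (P(l, o) = -58*(l*o + o) = -58*(o + l*o) = -58*o - 58*l*o)
z = -36501/2523533137 (z = 1/(-1/36501 - 58*8*(1 + 148)) = 1/(-1/36501 - 58*8*149) = 1/(-1/36501 - 69136) = 1/(-2523533137/36501) = -36501/2523533137 ≈ -1.4464e-5)
-7128 - z = -7128 - 1*(-36501/2523533137) = -7128 + 36501/2523533137 = -17987744164035/2523533137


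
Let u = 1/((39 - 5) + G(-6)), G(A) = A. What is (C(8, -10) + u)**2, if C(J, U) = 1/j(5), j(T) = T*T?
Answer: 2809/490000 ≈ 0.0057327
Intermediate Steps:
j(T) = T**2
u = 1/28 (u = 1/((39 - 5) - 6) = 1/(34 - 6) = 1/28 ≈ 0.035714)
C(J, U) = 1/25 (C(J, U) = 1/(5**2) = 1/25)
(C(8, -10) + u)**2 = (1/25 + 1/28)**2 = (53/700)**2 = 2809/490000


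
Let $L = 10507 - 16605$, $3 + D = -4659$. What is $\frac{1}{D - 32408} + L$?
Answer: $- \frac{226052861}{37070} \approx -6098.0$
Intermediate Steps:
$D = -4662$ ($D = -3 - 4659 = -4662$)
$L = -6098$
$\frac{1}{D - 32408} + L = \frac{1}{-4662 - 32408} - 6098 = \frac{1}{-37070} - 6098 = - \frac{1}{37070} - 6098 = - \frac{226052861}{37070}$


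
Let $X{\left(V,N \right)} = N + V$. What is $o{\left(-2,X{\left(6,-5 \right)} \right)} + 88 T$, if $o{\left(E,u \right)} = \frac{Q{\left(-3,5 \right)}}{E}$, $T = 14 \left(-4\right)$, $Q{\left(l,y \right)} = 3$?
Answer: $- \frac{9859}{2} \approx -4929.5$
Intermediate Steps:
$T = -56$
$o{\left(E,u \right)} = \frac{3}{E}$
$o{\left(-2,X{\left(6,-5 \right)} \right)} + 88 T = \frac{3}{-2} + 88 \left(-56\right) = 3 \left(- \frac{1}{2}\right) - 4928 = - \frac{3}{2} - 4928 = - \frac{9859}{2}$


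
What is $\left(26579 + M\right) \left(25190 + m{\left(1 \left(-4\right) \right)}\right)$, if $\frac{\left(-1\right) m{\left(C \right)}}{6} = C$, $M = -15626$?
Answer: $276168942$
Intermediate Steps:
$m{\left(C \right)} = - 6 C$
$\left(26579 + M\right) \left(25190 + m{\left(1 \left(-4\right) \right)}\right) = \left(26579 - 15626\right) \left(25190 - 6 \cdot 1 \left(-4\right)\right) = 10953 \left(25190 - -24\right) = 10953 \left(25190 + 24\right) = 10953 \cdot 25214 = 276168942$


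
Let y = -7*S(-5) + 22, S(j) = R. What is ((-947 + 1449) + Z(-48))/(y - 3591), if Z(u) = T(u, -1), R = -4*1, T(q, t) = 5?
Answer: -507/3541 ≈ -0.14318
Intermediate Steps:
R = -4
Z(u) = 5
S(j) = -4
y = 50 (y = -7*(-4) + 22 = 28 + 22 = 50)
((-947 + 1449) + Z(-48))/(y - 3591) = ((-947 + 1449) + 5)/(50 - 3591) = (502 + 5)/(-3541) = 507*(-1/3541) = -507/3541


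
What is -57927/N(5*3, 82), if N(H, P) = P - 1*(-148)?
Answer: -57927/230 ≈ -251.86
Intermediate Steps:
N(H, P) = 148 + P (N(H, P) = P + 148 = 148 + P)
-57927/N(5*3, 82) = -57927/(148 + 82) = -57927/230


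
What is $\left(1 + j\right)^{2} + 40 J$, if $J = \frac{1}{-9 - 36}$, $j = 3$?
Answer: $\frac{136}{9} \approx 15.111$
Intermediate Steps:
$J = - \frac{1}{45}$ ($J = \frac{1}{-45} = - \frac{1}{45} \approx -0.022222$)
$\left(1 + j\right)^{2} + 40 J = \left(1 + 3\right)^{2} + 40 \left(- \frac{1}{45}\right) = 4^{2} - \frac{8}{9} = 16 - \frac{8}{9} = \frac{136}{9}$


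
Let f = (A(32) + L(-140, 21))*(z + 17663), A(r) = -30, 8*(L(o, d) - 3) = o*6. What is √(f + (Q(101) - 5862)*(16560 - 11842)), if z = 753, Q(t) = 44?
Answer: 2*I*√7470059 ≈ 5466.3*I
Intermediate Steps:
L(o, d) = 3 + 3*o/4 (L(o, d) = 3 + (o*6)/8 = 3 + (6*o)/8 = 3 + 3*o/4)
f = -2430912 (f = (-30 + (3 + (¾)*(-140)))*(753 + 17663) = (-30 + (3 - 105))*18416 = (-30 - 102)*18416 = -132*18416 = -2430912)
√(f + (Q(101) - 5862)*(16560 - 11842)) = √(-2430912 + (44 - 5862)*(16560 - 11842)) = √(-2430912 - 5818*4718) = √(-2430912 - 27449324) = √(-29880236) = 2*I*√7470059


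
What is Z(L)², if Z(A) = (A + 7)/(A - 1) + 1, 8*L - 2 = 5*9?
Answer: 20164/1521 ≈ 13.257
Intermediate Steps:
L = 47/8 (L = ¼ + (5*9)/8 = ¼ + (⅛)*45 = ¼ + 45/8 = 47/8 ≈ 5.8750)
Z(A) = 1 + (7 + A)/(-1 + A) (Z(A) = (7 + A)/(-1 + A) + 1 = 1 + (7 + A)/(-1 + A))
Z(L)² = (2*(3 + 47/8)/(-1 + 47/8))² = (2*(71/8)/(39/8))² = (2*(8/39)*(71/8))² = (142/39)² = 20164/1521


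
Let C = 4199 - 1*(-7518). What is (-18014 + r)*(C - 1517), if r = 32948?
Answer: 152326800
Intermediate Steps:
C = 11717 (C = 4199 + 7518 = 11717)
(-18014 + r)*(C - 1517) = (-18014 + 32948)*(11717 - 1517) = 14934*10200 = 152326800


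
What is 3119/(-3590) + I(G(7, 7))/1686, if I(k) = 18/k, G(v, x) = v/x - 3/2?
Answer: -897979/1008790 ≈ -0.89015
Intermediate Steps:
G(v, x) = -3/2 + v/x (G(v, x) = v/x - 3*½ = v/x - 3/2 = -3/2 + v/x)
3119/(-3590) + I(G(7, 7))/1686 = 3119/(-3590) + (18/(-3/2 + 7/7))/1686 = 3119*(-1/3590) + (18/(-3/2 + 7*(⅐)))*(1/1686) = -3119/3590 + (18/(-3/2 + 1))*(1/1686) = -3119/3590 + (18/(-½))*(1/1686) = -3119/3590 + (18*(-2))*(1/1686) = -3119/3590 - 36*1/1686 = -3119/3590 - 6/281 = -897979/1008790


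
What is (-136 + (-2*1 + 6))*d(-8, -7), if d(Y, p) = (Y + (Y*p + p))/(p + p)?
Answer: 2706/7 ≈ 386.57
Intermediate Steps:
d(Y, p) = (Y + p + Y*p)/(2*p) (d(Y, p) = (Y + (p + Y*p))/((2*p)) = (Y + p + Y*p)*(1/(2*p)) = (Y + p + Y*p)/(2*p))
(-136 + (-2*1 + 6))*d(-8, -7) = (-136 + (-2*1 + 6))*((1/2)*(-8 - 7*(1 - 8))/(-7)) = (-136 + (-2 + 6))*((1/2)*(-1/7)*(-8 - 7*(-7))) = (-136 + 4)*((1/2)*(-1/7)*(-8 + 49)) = -66*(-1)*41/7 = -132*(-41/14) = 2706/7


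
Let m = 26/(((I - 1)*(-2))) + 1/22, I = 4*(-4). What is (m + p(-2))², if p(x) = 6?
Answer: 6487209/139876 ≈ 46.378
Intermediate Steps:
I = -16
m = 303/374 (m = 26/(((-16 - 1)*(-2))) + 1/22 = 26/((-17*(-2))) + 1*(1/22) = 26/34 + 1/22 = 26*(1/34) + 1/22 = 13/17 + 1/22 = 303/374 ≈ 0.81016)
(m + p(-2))² = (303/374 + 6)² = (2547/374)² = 6487209/139876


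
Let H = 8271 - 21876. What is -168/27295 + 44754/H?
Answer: -81589738/24756565 ≈ -3.2957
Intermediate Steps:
H = -13605
-168/27295 + 44754/H = -168/27295 + 44754/(-13605) = -168*1/27295 + 44754*(-1/13605) = -168/27295 - 14918/4535 = -81589738/24756565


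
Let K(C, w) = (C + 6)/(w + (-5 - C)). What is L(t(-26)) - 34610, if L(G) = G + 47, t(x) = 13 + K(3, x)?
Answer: -1174709/34 ≈ -34550.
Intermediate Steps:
K(C, w) = (6 + C)/(-5 + w - C)
t(x) = 13 + 9/(-8 + x) (t(x) = 13 + (6 + 3)/(-5 + x - 1*3) = 13 + 9/(-5 + x - 3) = 13 + 9/(-8 + x))
L(G) = 47 + G
L(t(-26)) - 34610 = (47 + (-95 + 13*(-26))/(-8 - 26)) - 34610 = (47 + (-95 - 338)/(-34)) - 34610 = (47 - 1/34*(-433)) - 34610 = (47 + 433/34) - 34610 = 2031/34 - 34610 = -1174709/34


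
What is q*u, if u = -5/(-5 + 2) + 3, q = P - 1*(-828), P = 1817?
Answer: 37030/3 ≈ 12343.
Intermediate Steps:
q = 2645 (q = 1817 - 1*(-828) = 1817 + 828 = 2645)
u = 14/3 (u = -5/(-3) + 3 = -1/3*(-5) + 3 = 5/3 + 3 = 14/3 ≈ 4.6667)
q*u = 2645*(14/3) = 37030/3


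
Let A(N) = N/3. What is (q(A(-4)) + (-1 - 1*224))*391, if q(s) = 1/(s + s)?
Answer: -704973/8 ≈ -88122.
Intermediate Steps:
A(N) = N/3 (A(N) = N*(⅓) = N/3)
q(s) = 1/(2*s)
(q(A(-4)) + (-1 - 1*224))*391 = (1/(2*(((⅓)*(-4)))) + (-1 - 1*224))*391 = (1/(2*(-4/3)) + (-1 - 224))*391 = ((½)*(-¾) - 225)*391 = (-3/8 - 225)*391 = -1803/8*391 = -704973/8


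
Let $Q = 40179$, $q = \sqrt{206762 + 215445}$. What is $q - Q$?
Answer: $-40179 + \sqrt{422207} \approx -39529.0$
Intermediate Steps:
$q = \sqrt{422207} \approx 649.77$
$q - Q = \sqrt{422207} - 40179 = -40179 + \sqrt{422207}$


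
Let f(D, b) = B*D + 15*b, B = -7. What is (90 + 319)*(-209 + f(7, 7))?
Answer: -62577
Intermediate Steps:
f(D, b) = -7*D + 15*b
(90 + 319)*(-209 + f(7, 7)) = (90 + 319)*(-209 + (-7*7 + 15*7)) = 409*(-209 + (-49 + 105)) = 409*(-209 + 56) = 409*(-153) = -62577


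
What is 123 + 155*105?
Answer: 16398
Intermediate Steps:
123 + 155*105 = 123 + 16275 = 16398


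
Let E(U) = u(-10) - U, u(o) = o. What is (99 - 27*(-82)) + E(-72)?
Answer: 2375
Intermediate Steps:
E(U) = -10 - U
(99 - 27*(-82)) + E(-72) = (99 - 27*(-82)) + (-10 - 1*(-72)) = (99 + 2214) + (-10 + 72) = 2313 + 62 = 2375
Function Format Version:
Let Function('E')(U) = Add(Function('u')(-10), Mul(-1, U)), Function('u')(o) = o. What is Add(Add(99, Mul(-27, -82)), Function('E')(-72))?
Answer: 2375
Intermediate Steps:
Function('E')(U) = Add(-10, Mul(-1, U))
Add(Add(99, Mul(-27, -82)), Function('E')(-72)) = Add(Add(99, Mul(-27, -82)), Add(-10, Mul(-1, -72))) = Add(Add(99, 2214), Add(-10, 72)) = Add(2313, 62) = 2375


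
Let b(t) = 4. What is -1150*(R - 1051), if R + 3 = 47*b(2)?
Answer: 995900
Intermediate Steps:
R = 185 (R = -3 + 47*4 = -3 + 188 = 185)
-1150*(R - 1051) = -1150*(185 - 1051) = -1150*(-866) = 995900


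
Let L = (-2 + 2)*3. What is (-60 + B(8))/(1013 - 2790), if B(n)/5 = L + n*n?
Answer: -260/1777 ≈ -0.14631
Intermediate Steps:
L = 0 (L = 0*3 = 0)
B(n) = 5*n² (B(n) = 5*(0 + n*n) = 5*(0 + n²) = 5*n²)
(-60 + B(8))/(1013 - 2790) = (-60 + 5*8²)/(1013 - 2790) = (-60 + 5*64)/(-1777) = (-60 + 320)*(-1/1777) = 260*(-1/1777) = -260/1777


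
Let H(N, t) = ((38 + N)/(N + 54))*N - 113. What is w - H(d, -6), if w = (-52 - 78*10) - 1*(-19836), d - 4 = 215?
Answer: 1720886/91 ≈ 18911.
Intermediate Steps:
d = 219 (d = 4 + 215 = 219)
w = 19004 (w = (-52 - 780) + 19836 = -832 + 19836 = 19004)
H(N, t) = -113 + N*(38 + N)/(54 + N) (H(N, t) = ((38 + N)/(54 + N))*N - 113 = N*(38 + N)/(54 + N) - 113 = -113 + N*(38 + N)/(54 + N))
w - H(d, -6) = 19004 - (-6102 + 219² - 75*219)/(54 + 219) = 19004 - (-6102 + 47961 - 16425)/273 = 19004 - 25434/273 = 19004 - 1*8478/91 = 19004 - 8478/91 = 1720886/91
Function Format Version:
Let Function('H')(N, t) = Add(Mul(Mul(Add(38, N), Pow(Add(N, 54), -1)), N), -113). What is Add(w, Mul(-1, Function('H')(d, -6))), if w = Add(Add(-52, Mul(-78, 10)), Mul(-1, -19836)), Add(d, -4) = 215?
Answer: Rational(1720886, 91) ≈ 18911.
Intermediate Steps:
d = 219 (d = Add(4, 215) = 219)
w = 19004 (w = Add(Add(-52, -780), 19836) = Add(-832, 19836) = 19004)
Function('H')(N, t) = Add(-113, Mul(N, Pow(Add(54, N), -1), Add(38, N))) (Function('H')(N, t) = Add(Mul(Mul(Add(38, N), Pow(Add(54, N), -1)), N), -113) = Add(Mul(Mul(Pow(Add(54, N), -1), Add(38, N)), N), -113) = Add(Mul(N, Pow(Add(54, N), -1), Add(38, N)), -113) = Add(-113, Mul(N, Pow(Add(54, N), -1), Add(38, N))))
Add(w, Mul(-1, Function('H')(d, -6))) = Add(19004, Mul(-1, Mul(Pow(Add(54, 219), -1), Add(-6102, Pow(219, 2), Mul(-75, 219))))) = Add(19004, Mul(-1, Mul(Pow(273, -1), Add(-6102, 47961, -16425)))) = Add(19004, Mul(-1, Mul(Rational(1, 273), 25434))) = Add(19004, Mul(-1, Rational(8478, 91))) = Add(19004, Rational(-8478, 91)) = Rational(1720886, 91)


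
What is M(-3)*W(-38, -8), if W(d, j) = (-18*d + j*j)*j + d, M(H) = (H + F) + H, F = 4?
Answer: 12044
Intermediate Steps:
M(H) = 4 + 2*H (M(H) = (H + 4) + H = (4 + H) + H = 4 + 2*H)
W(d, j) = d + j*(j² - 18*d) (W(d, j) = (-18*d + j²)*j + d = (j² - 18*d)*j + d = j*(j² - 18*d) + d = d + j*(j² - 18*d))
M(-3)*W(-38, -8) = (4 + 2*(-3))*(-38 + (-8)³ - 18*(-38)*(-8)) = (4 - 6)*(-38 - 512 - 5472) = -2*(-6022) = 12044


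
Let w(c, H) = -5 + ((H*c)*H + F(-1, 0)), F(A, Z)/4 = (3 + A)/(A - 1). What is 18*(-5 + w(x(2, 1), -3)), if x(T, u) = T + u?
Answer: 234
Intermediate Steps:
F(A, Z) = 4*(3 + A)/(-1 + A) (F(A, Z) = 4*((3 + A)/(A - 1)) = 4*((3 + A)/(-1 + A)) = 4*(3 + A)/(-1 + A))
w(c, H) = -9 + c*H² (w(c, H) = -5 + ((H*c)*H + 4*(3 - 1)/(-1 - 1)) = -5 + (c*H² + 4*2/(-2)) = -5 + (c*H² + 4*(-½)*2) = -5 + (c*H² - 4) = -5 + (-4 + c*H²) = -9 + c*H²)
18*(-5 + w(x(2, 1), -3)) = 18*(-5 + (-9 + (2 + 1)*(-3)²)) = 18*(-5 + (-9 + 3*9)) = 18*(-5 + (-9 + 27)) = 18*(-5 + 18) = 18*13 = 234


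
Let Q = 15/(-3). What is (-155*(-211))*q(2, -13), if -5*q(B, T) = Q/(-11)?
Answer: -32705/11 ≈ -2973.2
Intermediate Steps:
Q = -5 (Q = 15*(-1/3) = -5)
q(B, T) = -1/11 (q(B, T) = -(-1)/(-11) = -(-1)*(-1)/11 = -1/5*5/11 = -1/11)
(-155*(-211))*q(2, -13) = -155*(-211)*(-1/11) = 32705*(-1/11) = -32705/11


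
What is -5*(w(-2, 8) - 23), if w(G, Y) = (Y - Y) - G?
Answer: 105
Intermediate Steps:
w(G, Y) = -G (w(G, Y) = 0 - G = -G)
-5*(w(-2, 8) - 23) = -5*(-1*(-2) - 23) = -5*(2 - 23) = -5*(-21) = 105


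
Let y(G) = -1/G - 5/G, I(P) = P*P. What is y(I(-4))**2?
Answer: 9/64 ≈ 0.14063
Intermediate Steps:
I(P) = P**2
y(G) = -6/G
y(I(-4))**2 = (-6/((-4)**2))**2 = (-6/16)**2 = (-6*1/16)**2 = (-3/8)**2 = 9/64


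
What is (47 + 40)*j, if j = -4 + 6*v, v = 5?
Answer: 2262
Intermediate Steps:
j = 26 (j = -4 + 6*5 = -4 + 30 = 26)
(47 + 40)*j = (47 + 40)*26 = 87*26 = 2262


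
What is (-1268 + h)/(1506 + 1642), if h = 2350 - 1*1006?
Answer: 19/787 ≈ 0.024142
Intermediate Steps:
h = 1344 (h = 2350 - 1006 = 1344)
(-1268 + h)/(1506 + 1642) = (-1268 + 1344)/(1506 + 1642) = 76/3148 = 76*(1/3148) = 19/787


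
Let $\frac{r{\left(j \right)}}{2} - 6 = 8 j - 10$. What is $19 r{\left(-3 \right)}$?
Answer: $-1064$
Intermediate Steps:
$r{\left(j \right)} = -8 + 16 j$ ($r{\left(j \right)} = 12 + 2 \left(8 j - 10\right) = 12 + 2 \left(-10 + 8 j\right) = 12 + \left(-20 + 16 j\right) = -8 + 16 j$)
$19 r{\left(-3 \right)} = 19 \left(-8 + 16 \left(-3\right)\right) = 19 \left(-8 - 48\right) = 19 \left(-56\right) = -1064$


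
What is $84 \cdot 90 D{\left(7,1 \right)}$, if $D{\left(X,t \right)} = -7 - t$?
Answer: $-60480$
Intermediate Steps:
$84 \cdot 90 D{\left(7,1 \right)} = 84 \cdot 90 \left(-7 - 1\right) = 7560 \left(-7 - 1\right) = 7560 \left(-8\right) = -60480$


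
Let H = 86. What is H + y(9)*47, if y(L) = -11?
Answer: -431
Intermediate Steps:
H + y(9)*47 = 86 - 11*47 = 86 - 517 = -431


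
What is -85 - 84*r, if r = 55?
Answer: -4705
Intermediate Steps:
-85 - 84*r = -85 - 84*55 = -85 - 4620 = -4705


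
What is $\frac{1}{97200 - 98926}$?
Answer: $- \frac{1}{1726} \approx -0.00057937$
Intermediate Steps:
$\frac{1}{97200 - 98926} = \frac{1}{-1726} = - \frac{1}{1726}$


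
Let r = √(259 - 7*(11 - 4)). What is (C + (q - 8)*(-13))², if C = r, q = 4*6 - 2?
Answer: (-182 + √210)² ≈ 28059.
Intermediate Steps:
q = 22 (q = 24 - 2 = 22)
r = √210 (r = √(259 - 7*7) = √(259 - 49) = √210 ≈ 14.491)
C = √210 ≈ 14.491
(C + (q - 8)*(-13))² = (√210 + (22 - 8)*(-13))² = (√210 + 14*(-13))² = (√210 - 182)² = (-182 + √210)²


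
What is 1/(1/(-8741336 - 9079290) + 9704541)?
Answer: 17820626/172940995662665 ≈ 1.0304e-7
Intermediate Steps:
1/(1/(-8741336 - 9079290) + 9704541) = 1/(1/(-17820626) + 9704541) = 1/(-1/17820626 + 9704541) = 1/(172940995662665/17820626) = 17820626/172940995662665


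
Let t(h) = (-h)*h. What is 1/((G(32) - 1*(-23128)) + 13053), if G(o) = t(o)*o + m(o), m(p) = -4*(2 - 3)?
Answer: 1/3417 ≈ 0.00029265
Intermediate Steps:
t(h) = -h²
m(p) = 4 (m(p) = -4*(-1) = 4)
G(o) = 4 - o³ (G(o) = (-o²)*o + 4 = -o³ + 4 = 4 - o³)
1/((G(32) - 1*(-23128)) + 13053) = 1/(((4 - 1*32³) - 1*(-23128)) + 13053) = 1/(((4 - 1*32768) + 23128) + 13053) = 1/(((4 - 32768) + 23128) + 13053) = 1/((-32764 + 23128) + 13053) = 1/(-9636 + 13053) = 1/3417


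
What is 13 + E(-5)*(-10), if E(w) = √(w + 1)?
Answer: 13 - 20*I ≈ 13.0 - 20.0*I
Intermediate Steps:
E(w) = √(1 + w)
13 + E(-5)*(-10) = 13 + √(1 - 5)*(-10) = 13 + √(-4)*(-10) = 13 + (2*I)*(-10) = 13 - 20*I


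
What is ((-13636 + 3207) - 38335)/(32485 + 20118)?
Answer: -48764/52603 ≈ -0.92702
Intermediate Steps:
((-13636 + 3207) - 38335)/(32485 + 20118) = (-10429 - 38335)/52603 = -48764*1/52603 = -48764/52603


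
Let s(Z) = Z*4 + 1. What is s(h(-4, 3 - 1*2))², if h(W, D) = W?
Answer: 225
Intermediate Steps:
s(Z) = 1 + 4*Z (s(Z) = 4*Z + 1 = 1 + 4*Z)
s(h(-4, 3 - 1*2))² = (1 + 4*(-4))² = (1 - 16)² = (-15)² = 225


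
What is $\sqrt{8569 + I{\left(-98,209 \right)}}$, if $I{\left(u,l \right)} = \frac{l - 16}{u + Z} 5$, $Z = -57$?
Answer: $\frac{3 \sqrt{914314}}{31} \approx 92.535$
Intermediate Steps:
$I{\left(u,l \right)} = \frac{5 \left(-16 + l\right)}{-57 + u}$ ($I{\left(u,l \right)} = \frac{l - 16}{u - 57} \cdot 5 = \frac{-16 + l}{-57 + u} 5 = \frac{5 \left(-16 + l\right)}{-57 + u}$)
$\sqrt{8569 + I{\left(-98,209 \right)}} = \sqrt{8569 + \frac{5 \left(-16 + 209\right)}{-57 - 98}} = \sqrt{8569 + 5 \frac{1}{-155} \cdot 193} = \sqrt{8569 + 5 \left(- \frac{1}{155}\right) 193} = \sqrt{8569 - \frac{193}{31}} = \sqrt{\frac{265446}{31}} = \frac{3 \sqrt{914314}}{31}$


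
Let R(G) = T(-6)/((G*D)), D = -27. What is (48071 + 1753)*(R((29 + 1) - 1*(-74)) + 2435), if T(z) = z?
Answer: 1577180104/13 ≈ 1.2132e+8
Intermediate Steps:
R(G) = 2/(9*G) (R(G) = -6*(-1/(27*G)) = -(-2)/(9*G) = 2/(9*G))
(48071 + 1753)*(R((29 + 1) - 1*(-74)) + 2435) = (48071 + 1753)*(2/(9*((29 + 1) - 1*(-74))) + 2435) = 49824*(2/(9*(30 + 74)) + 2435) = 49824*((2/9)/104 + 2435) = 49824*((2/9)*(1/104) + 2435) = 49824*(1/468 + 2435) = 49824*(1139581/468) = 1577180104/13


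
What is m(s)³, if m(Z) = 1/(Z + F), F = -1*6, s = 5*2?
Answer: 1/64 ≈ 0.015625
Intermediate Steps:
s = 10
F = -6
m(Z) = 1/(-6 + Z) (m(Z) = 1/(Z - 6) = 1/(-6 + Z))
m(s)³ = (1/(-6 + 10))³ = (1/4)³ = (¼)³ = 1/64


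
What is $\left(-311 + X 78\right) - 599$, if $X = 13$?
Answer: $104$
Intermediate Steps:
$\left(-311 + X 78\right) - 599 = \left(-311 + 13 \cdot 78\right) - 599 = \left(-311 + 1014\right) - 599 = 703 - 599 = 104$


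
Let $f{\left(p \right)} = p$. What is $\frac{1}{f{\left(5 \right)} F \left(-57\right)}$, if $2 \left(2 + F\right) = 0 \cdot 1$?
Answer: $\frac{1}{570} \approx 0.0017544$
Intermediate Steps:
$F = -2$ ($F = -2 + \frac{0 \cdot 1}{2} = -2 + \frac{1}{2} \cdot 0 = -2 + 0 = -2$)
$\frac{1}{f{\left(5 \right)} F \left(-57\right)} = \frac{1}{5 \left(-2\right) \left(-57\right)} = \frac{1}{\left(-10\right) \left(-57\right)} = \frac{1}{570}$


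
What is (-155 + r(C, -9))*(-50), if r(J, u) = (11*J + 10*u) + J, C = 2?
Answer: 11050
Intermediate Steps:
r(J, u) = 10*u + 12*J (r(J, u) = (10*u + 11*J) + J = 10*u + 12*J)
(-155 + r(C, -9))*(-50) = (-155 + (10*(-9) + 12*2))*(-50) = (-155 + (-90 + 24))*(-50) = (-155 - 66)*(-50) = -221*(-50) = 11050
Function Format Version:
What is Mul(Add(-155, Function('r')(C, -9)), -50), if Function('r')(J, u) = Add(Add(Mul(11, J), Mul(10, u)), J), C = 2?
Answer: 11050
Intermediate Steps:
Function('r')(J, u) = Add(Mul(10, u), Mul(12, J)) (Function('r')(J, u) = Add(Add(Mul(10, u), Mul(11, J)), J) = Add(Mul(10, u), Mul(12, J)))
Mul(Add(-155, Function('r')(C, -9)), -50) = Mul(Add(-155, Add(Mul(10, -9), Mul(12, 2))), -50) = Mul(Add(-155, Add(-90, 24)), -50) = Mul(Add(-155, -66), -50) = Mul(-221, -50) = 11050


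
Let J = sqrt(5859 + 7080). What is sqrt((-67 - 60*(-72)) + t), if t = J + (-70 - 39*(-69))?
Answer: sqrt(6874 + sqrt(12939)) ≈ 83.593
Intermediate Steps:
J = sqrt(12939) ≈ 113.75
t = 2621 + sqrt(12939) (t = sqrt(12939) + (-70 - 39*(-69)) = sqrt(12939) + (-70 + 2691) = sqrt(12939) + 2621 = 2621 + sqrt(12939) ≈ 2734.8)
sqrt((-67 - 60*(-72)) + t) = sqrt((-67 - 60*(-72)) + (2621 + sqrt(12939))) = sqrt((-67 + 4320) + (2621 + sqrt(12939))) = sqrt(4253 + (2621 + sqrt(12939))) = sqrt(6874 + sqrt(12939))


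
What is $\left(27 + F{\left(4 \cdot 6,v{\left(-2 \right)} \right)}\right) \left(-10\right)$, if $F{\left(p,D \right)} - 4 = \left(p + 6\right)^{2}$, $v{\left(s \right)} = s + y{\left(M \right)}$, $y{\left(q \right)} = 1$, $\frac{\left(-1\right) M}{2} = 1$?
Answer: $-9310$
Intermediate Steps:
$M = -2$ ($M = \left(-2\right) 1 = -2$)
$v{\left(s \right)} = 1 + s$ ($v{\left(s \right)} = s + 1 = 1 + s$)
$F{\left(p,D \right)} = 4 + \left(6 + p\right)^{2}$ ($F{\left(p,D \right)} = 4 + \left(p + 6\right)^{2} = 4 + \left(6 + p\right)^{2}$)
$\left(27 + F{\left(4 \cdot 6,v{\left(-2 \right)} \right)}\right) \left(-10\right) = \left(27 + \left(4 + \left(6 + 4 \cdot 6\right)^{2}\right)\right) \left(-10\right) = \left(27 + \left(4 + \left(6 + 24\right)^{2}\right)\right) \left(-10\right) = \left(27 + \left(4 + 30^{2}\right)\right) \left(-10\right) = \left(27 + \left(4 + 900\right)\right) \left(-10\right) = \left(27 + 904\right) \left(-10\right) = 931 \left(-10\right) = -9310$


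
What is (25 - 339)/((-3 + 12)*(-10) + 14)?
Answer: 157/38 ≈ 4.1316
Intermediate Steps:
(25 - 339)/((-3 + 12)*(-10) + 14) = -314/(9*(-10) + 14) = -314/(-90 + 14) = -314/(-76) = -314*(-1/76) = 157/38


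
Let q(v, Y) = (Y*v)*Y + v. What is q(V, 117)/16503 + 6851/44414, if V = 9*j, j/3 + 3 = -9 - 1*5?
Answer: -92990544629/244321414 ≈ -380.61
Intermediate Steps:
j = -51 (j = -9 + 3*(-9 - 1*5) = -9 + 3*(-9 - 5) = -9 + 3*(-14) = -9 - 42 = -51)
V = -459 (V = 9*(-51) = -459)
q(v, Y) = v + v*Y² (q(v, Y) = v*Y² + v = v + v*Y²)
q(V, 117)/16503 + 6851/44414 = -459*(1 + 117²)/16503 + 6851/44414 = -459*(1 + 13689)*(1/16503) + 6851*(1/44414) = -459*13690*(1/16503) + 6851/44414 = -6283710*1/16503 + 6851/44414 = -2094570/5501 + 6851/44414 = -92990544629/244321414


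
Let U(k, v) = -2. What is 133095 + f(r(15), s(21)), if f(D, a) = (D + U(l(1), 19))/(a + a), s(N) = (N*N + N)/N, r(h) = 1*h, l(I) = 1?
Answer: 5856193/44 ≈ 1.3310e+5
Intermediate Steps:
r(h) = h
s(N) = (N + N**2)/N (s(N) = (N**2 + N)/N = (N + N**2)/N)
f(D, a) = (-2 + D)/(2*a) (f(D, a) = (D - 2)/(a + a) = (-2 + D)/((2*a)) = (-2 + D)*(1/(2*a)) = (-2 + D)/(2*a))
133095 + f(r(15), s(21)) = 133095 + (-2 + 15)/(2*(1 + 21)) = 133095 + (1/2)*13/22 = 133095 + (1/2)*(1/22)*13 = 133095 + 13/44 = 5856193/44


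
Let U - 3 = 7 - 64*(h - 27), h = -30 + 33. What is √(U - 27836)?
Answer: I*√26290 ≈ 162.14*I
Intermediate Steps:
h = 3
U = 1546 (U = 3 + (7 - 64*(3 - 27)) = 3 + (7 - 64*(-24)) = 3 + (7 - 1*(-1536)) = 3 + (7 + 1536) = 3 + 1543 = 1546)
√(U - 27836) = √(1546 - 27836) = √(-26290) = I*√26290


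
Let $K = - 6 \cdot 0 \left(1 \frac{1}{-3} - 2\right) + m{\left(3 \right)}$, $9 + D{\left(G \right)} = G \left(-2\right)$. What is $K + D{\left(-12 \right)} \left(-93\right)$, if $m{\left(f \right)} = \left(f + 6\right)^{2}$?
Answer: $-1314$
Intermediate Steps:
$m{\left(f \right)} = \left(6 + f\right)^{2}$
$D{\left(G \right)} = -9 - 2 G$ ($D{\left(G \right)} = -9 + G \left(-2\right) = -9 - 2 G$)
$K = 81$ ($K = - 6 \cdot 0 \left(1 \frac{1}{-3} - 2\right) + \left(6 + 3\right)^{2} = - 6 \cdot 0 \left(1 \left(- \frac{1}{3}\right) - 2\right) + 9^{2} = - 6 \cdot 0 \left(- \frac{1}{3} - 2\right) + 81 = - 6 \cdot 0 \left(- \frac{7}{3}\right) + 81 = \left(-6\right) 0 + 81 = 0 + 81 = 81$)
$K + D{\left(-12 \right)} \left(-93\right) = 81 + \left(-9 - -24\right) \left(-93\right) = 81 + \left(-9 + 24\right) \left(-93\right) = 81 + 15 \left(-93\right) = 81 - 1395 = -1314$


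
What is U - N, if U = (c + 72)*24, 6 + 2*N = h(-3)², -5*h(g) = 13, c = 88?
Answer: 191981/50 ≈ 3839.6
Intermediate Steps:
h(g) = -13/5 (h(g) = -⅕*13 = -13/5)
N = 19/50 (N = -3 + (-13/5)²/2 = -3 + (½)*(169/25) = -3 + 169/50 = 19/50 ≈ 0.38000)
U = 3840 (U = (88 + 72)*24 = 160*24 = 3840)
U - N = 3840 - 1*19/50 = 3840 - 19/50 = 191981/50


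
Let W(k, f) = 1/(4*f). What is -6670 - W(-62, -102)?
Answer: -2721359/408 ≈ -6670.0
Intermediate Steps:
W(k, f) = 1/(4*f)
-6670 - W(-62, -102) = -6670 - 1/(4*(-102)) = -6670 - (-1)/(4*102) = -6670 - 1*(-1/408) = -6670 + 1/408 = -2721359/408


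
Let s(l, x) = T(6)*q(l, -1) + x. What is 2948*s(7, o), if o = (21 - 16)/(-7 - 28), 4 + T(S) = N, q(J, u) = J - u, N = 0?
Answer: -663300/7 ≈ -94757.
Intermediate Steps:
T(S) = -4 (T(S) = -4 + 0 = -4)
o = -⅐ (o = 5/(-35) = 5*(-1/35) = -⅐ ≈ -0.14286)
s(l, x) = -4 + x - 4*l (s(l, x) = -4*(l - 1*(-1)) + x = -4*(l + 1) + x = -4*(1 + l) + x = (-4 - 4*l) + x = -4 + x - 4*l)
2948*s(7, o) = 2948*(-4 - ⅐ - 4*7) = 2948*(-4 - ⅐ - 28) = 2948*(-225/7) = -663300/7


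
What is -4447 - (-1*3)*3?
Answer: -4438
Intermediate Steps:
-4447 - (-1*3)*3 = -4447 - (-3)*3 = -4447 - 1*(-9) = -4447 + 9 = -4438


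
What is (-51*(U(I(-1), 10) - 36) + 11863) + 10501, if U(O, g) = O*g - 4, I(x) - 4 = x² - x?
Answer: 21344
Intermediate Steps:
I(x) = 4 + x² - x (I(x) = 4 + (x² - x) = 4 + x² - x)
U(O, g) = -4 + O*g
(-51*(U(I(-1), 10) - 36) + 11863) + 10501 = (-51*((-4 + (4 + (-1)² - 1*(-1))*10) - 36) + 11863) + 10501 = (-51*((-4 + (4 + 1 + 1)*10) - 36) + 11863) + 10501 = (-51*((-4 + 6*10) - 36) + 11863) + 10501 = (-51*((-4 + 60) - 36) + 11863) + 10501 = (-51*(56 - 36) + 11863) + 10501 = (-51*20 + 11863) + 10501 = (-1020 + 11863) + 10501 = 10843 + 10501 = 21344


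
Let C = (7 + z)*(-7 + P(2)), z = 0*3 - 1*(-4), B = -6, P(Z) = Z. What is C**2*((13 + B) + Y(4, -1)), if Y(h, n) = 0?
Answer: 21175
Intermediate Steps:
z = 4 (z = 0 + 4 = 4)
C = -55 (C = (7 + 4)*(-7 + 2) = 11*(-5) = -55)
C**2*((13 + B) + Y(4, -1)) = (-55)**2*((13 - 6) + 0) = 3025*(7 + 0) = 3025*7 = 21175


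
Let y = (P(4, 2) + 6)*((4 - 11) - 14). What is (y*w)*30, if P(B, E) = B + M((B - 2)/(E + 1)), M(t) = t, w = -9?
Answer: 60480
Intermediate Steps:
P(B, E) = B + (-2 + B)/(1 + E) (P(B, E) = B + (B - 2)/(E + 1) = B + (-2 + B)/(1 + E))
y = -224 (y = ((-2 + 4 + 4*(1 + 2))/(1 + 2) + 6)*((4 - 11) - 14) = ((-2 + 4 + 4*3)/3 + 6)*(-7 - 14) = ((-2 + 4 + 12)/3 + 6)*(-21) = ((1/3)*14 + 6)*(-21) = (14/3 + 6)*(-21) = (32/3)*(-21) = -224)
(y*w)*30 = -224*(-9)*30 = 2016*30 = 60480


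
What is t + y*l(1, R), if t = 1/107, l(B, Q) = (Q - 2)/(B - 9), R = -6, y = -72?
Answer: -7703/107 ≈ -71.991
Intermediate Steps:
l(B, Q) = (-2 + Q)/(-9 + B)
t = 1/107 ≈ 0.0093458
t + y*l(1, R) = 1/107 - 72*(-2 - 6)/(-9 + 1) = 1/107 - 72*(-8)/(-8) = 1/107 - (-9)*(-8) = 1/107 - 72*1 = 1/107 - 72 = -7703/107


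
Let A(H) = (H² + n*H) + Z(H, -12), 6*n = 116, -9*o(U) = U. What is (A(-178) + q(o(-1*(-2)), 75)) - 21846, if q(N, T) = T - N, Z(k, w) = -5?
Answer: 58202/9 ≈ 6466.9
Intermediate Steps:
o(U) = -U/9
n = 58/3 (n = (⅙)*116 = 58/3 ≈ 19.333)
A(H) = -5 + H² + 58*H/3 (A(H) = (H² + 58*H/3) - 5 = -5 + H² + 58*H/3)
(A(-178) + q(o(-1*(-2)), 75)) - 21846 = ((-5 + (-178)² + (58/3)*(-178)) + (75 - (-1)*(-1*(-2))/9)) - 21846 = ((-5 + 31684 - 10324/3) + (75 - (-1)*2/9)) - 21846 = (84713/3 + (75 - 1*(-2/9))) - 21846 = (84713/3 + (75 + 2/9)) - 21846 = (84713/3 + 677/9) - 21846 = 254816/9 - 21846 = 58202/9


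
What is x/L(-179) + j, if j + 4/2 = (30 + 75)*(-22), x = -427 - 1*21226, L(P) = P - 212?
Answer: -882339/391 ≈ -2256.6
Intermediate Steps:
L(P) = -212 + P
x = -21653 (x = -427 - 21226 = -21653)
j = -2312 (j = -2 + (30 + 75)*(-22) = -2 + 105*(-22) = -2 - 2310 = -2312)
x/L(-179) + j = -21653/(-212 - 179) - 2312 = -21653/(-391) - 2312 = -21653*(-1/391) - 2312 = 21653/391 - 2312 = -882339/391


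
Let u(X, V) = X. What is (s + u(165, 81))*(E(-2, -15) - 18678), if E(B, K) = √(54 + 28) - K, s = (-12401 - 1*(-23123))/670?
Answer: -1131649668/335 + 60636*√82/335 ≈ -3.3764e+6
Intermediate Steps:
s = 5361/335 (s = (-12401 + 23123)*(1/670) = 10722*(1/670) = 5361/335 ≈ 16.003)
E(B, K) = √82 - K
(s + u(165, 81))*(E(-2, -15) - 18678) = (5361/335 + 165)*((√82 - 1*(-15)) - 18678) = 60636*((√82 + 15) - 18678)/335 = 60636*((15 + √82) - 18678)/335 = 60636*(-18663 + √82)/335 = -1131649668/335 + 60636*√82/335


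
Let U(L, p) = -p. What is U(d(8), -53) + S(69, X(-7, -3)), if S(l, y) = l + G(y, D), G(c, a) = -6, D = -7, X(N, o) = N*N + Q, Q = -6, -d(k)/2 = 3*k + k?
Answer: 116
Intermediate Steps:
d(k) = -8*k (d(k) = -2*(3*k + k) = -8*k)
X(N, o) = -6 + N**2 (X(N, o) = N*N - 6 = N**2 - 6 = -6 + N**2)
S(l, y) = -6 + l (S(l, y) = l - 6 = -6 + l)
U(d(8), -53) + S(69, X(-7, -3)) = -1*(-53) + (-6 + 69) = 53 + 63 = 116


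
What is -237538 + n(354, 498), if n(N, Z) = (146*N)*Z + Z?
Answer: 25501592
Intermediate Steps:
n(N, Z) = Z + 146*N*Z (n(N, Z) = 146*N*Z + Z = Z + 146*N*Z)
-237538 + n(354, 498) = -237538 + 498*(1 + 146*354) = -237538 + 498*(1 + 51684) = -237538 + 498*51685 = -237538 + 25739130 = 25501592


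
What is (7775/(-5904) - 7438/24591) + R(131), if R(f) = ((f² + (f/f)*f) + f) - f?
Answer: 836769492037/48395088 ≈ 17290.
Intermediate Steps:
R(f) = f + f² (R(f) = ((f² + 1*f) + f) - f = ((f² + f) + f) - f = ((f + f²) + f) - f = (f² + 2*f) - f = f + f²)
(7775/(-5904) - 7438/24591) + R(131) = (7775/(-5904) - 7438/24591) + 131*(1 + 131) = (7775*(-1/5904) - 7438*1/24591) + 131*132 = (-7775/5904 - 7438/24591) + 17292 = -78369659/48395088 + 17292 = 836769492037/48395088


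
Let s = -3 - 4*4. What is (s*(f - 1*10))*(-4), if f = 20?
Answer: 760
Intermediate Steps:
s = -19 (s = -3 - 16 = -19)
(s*(f - 1*10))*(-4) = -19*(20 - 1*10)*(-4) = -19*(20 - 10)*(-4) = -19*10*(-4) = -190*(-4) = 760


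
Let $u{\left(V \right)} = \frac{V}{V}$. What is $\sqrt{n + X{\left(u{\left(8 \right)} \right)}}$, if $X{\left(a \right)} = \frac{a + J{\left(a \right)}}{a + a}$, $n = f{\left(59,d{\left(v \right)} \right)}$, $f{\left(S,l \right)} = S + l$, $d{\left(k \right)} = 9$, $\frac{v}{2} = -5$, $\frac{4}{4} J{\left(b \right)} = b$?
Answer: $\sqrt{69} \approx 8.3066$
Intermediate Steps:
$J{\left(b \right)} = b$
$v = -10$ ($v = 2 \left(-5\right) = -10$)
$u{\left(V \right)} = 1$
$n = 68$ ($n = 59 + 9 = 68$)
$X{\left(a \right)} = 1$ ($X{\left(a \right)} = \frac{a + a}{a + a} = \frac{2 a}{2 a} = 2 a \frac{1}{2 a} = 1$)
$\sqrt{n + X{\left(u{\left(8 \right)} \right)}} = \sqrt{68 + 1} = \sqrt{69}$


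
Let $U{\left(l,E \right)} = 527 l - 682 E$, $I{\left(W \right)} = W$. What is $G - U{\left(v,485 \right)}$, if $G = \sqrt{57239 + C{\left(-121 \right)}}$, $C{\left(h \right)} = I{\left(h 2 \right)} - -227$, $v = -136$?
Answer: $402442 + 2 \sqrt{14306} \approx 4.0268 \cdot 10^{5}$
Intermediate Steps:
$C{\left(h \right)} = 227 + 2 h$ ($C{\left(h \right)} = h 2 - -227 = 2 h + 227 = 227 + 2 h$)
$U{\left(l,E \right)} = - 682 E + 527 l$
$G = 2 \sqrt{14306}$ ($G = \sqrt{57239 + \left(227 + 2 \left(-121\right)\right)} = \sqrt{57239 + \left(227 - 242\right)} = \sqrt{57239 - 15} = \sqrt{57224} = 2 \sqrt{14306} \approx 239.22$)
$G - U{\left(v,485 \right)} = 2 \sqrt{14306} - \left(\left(-682\right) 485 + 527 \left(-136\right)\right) = 2 \sqrt{14306} - \left(-330770 - 71672\right) = 2 \sqrt{14306} - -402442 = 2 \sqrt{14306} + 402442 = 402442 + 2 \sqrt{14306}$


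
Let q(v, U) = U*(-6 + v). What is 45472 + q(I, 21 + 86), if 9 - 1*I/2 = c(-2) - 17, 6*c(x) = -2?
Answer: 151396/3 ≈ 50465.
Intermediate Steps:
c(x) = -1/3 (c(x) = (1/6)*(-2) = -1/3)
I = 158/3 (I = 18 - 2*(-1/3 - 17) = 18 - 2*(-52/3) = 18 + 104/3 = 158/3 ≈ 52.667)
45472 + q(I, 21 + 86) = 45472 + (21 + 86)*(-6 + 158/3) = 45472 + 107*(140/3) = 45472 + 14980/3 = 151396/3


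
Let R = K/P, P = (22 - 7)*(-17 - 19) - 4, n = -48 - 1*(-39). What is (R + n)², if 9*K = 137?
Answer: 1953728401/23970816 ≈ 81.504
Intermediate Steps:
K = 137/9 (K = (⅑)*137 = 137/9 ≈ 15.222)
n = -9 (n = -48 + 39 = -9)
P = -544 (P = 15*(-36) - 4 = -540 - 4 = -544)
R = -137/4896 (R = (137/9)/(-544) = (137/9)*(-1/544) = -137/4896 ≈ -0.027982)
(R + n)² = (-137/4896 - 9)² = (-44201/4896)² = 1953728401/23970816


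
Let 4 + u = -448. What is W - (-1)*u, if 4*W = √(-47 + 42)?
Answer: -452 + I*√5/4 ≈ -452.0 + 0.55902*I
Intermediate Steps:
u = -452 (u = -4 - 448 = -452)
W = I*√5/4 (W = √(-47 + 42)/4 = √(-5)/4 = (I*√5)/4 = I*√5/4 ≈ 0.55902*I)
W - (-1)*u = I*√5/4 - (-1)*(-452) = I*√5/4 - 1*452 = I*√5/4 - 452 = -452 + I*√5/4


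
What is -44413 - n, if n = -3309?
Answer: -41104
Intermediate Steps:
-44413 - n = -44413 - 1*(-3309) = -44413 + 3309 = -41104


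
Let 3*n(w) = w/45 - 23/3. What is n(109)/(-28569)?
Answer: 236/3856815 ≈ 6.1190e-5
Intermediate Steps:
n(w) = -23/9 + w/135 (n(w) = (w/45 - 23/3)/3 = (-23/3 + w/45)/3 = -23/9 + w/135)
n(109)/(-28569) = (-23/9 + (1/135)*109)/(-28569) = (-23/9 + 109/135)*(-1/28569) = -236/135*(-1/28569) = 236/3856815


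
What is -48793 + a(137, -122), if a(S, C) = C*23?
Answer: -51599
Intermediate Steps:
a(S, C) = 23*C
-48793 + a(137, -122) = -48793 + 23*(-122) = -48793 - 2806 = -51599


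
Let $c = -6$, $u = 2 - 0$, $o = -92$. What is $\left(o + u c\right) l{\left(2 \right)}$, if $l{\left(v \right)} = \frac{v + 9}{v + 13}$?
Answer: $- \frac{1144}{15} \approx -76.267$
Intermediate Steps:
$u = 2$ ($u = 2 + 0 = 2$)
$l{\left(v \right)} = \frac{9 + v}{13 + v}$
$\left(o + u c\right) l{\left(2 \right)} = \left(-92 + 2 \left(-6\right)\right) \frac{9 + 2}{13 + 2} = \left(-92 - 12\right) \frac{1}{15} \cdot 11 = - 104 \cdot \frac{1}{15} \cdot 11 = \left(-104\right) \frac{11}{15} = - \frac{1144}{15}$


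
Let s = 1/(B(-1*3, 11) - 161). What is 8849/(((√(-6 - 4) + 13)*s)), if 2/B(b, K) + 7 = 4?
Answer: -55792945/537 + 4291765*I*√10/537 ≈ -1.039e+5 + 25273.0*I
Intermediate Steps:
B(b, K) = -⅔ (B(b, K) = 2/(-7 + 4) = 2/(-3) = 2*(-⅓) = -⅔)
s = -3/485 (s = 1/(-⅔ - 161) = 1/(-485/3) = -3/485 ≈ -0.0061856)
8849/(((√(-6 - 4) + 13)*s)) = 8849/(((√(-6 - 4) + 13)*(-3/485))) = 8849/(((√(-10) + 13)*(-3/485))) = 8849/(((I*√10 + 13)*(-3/485))) = 8849/(((13 + I*√10)*(-3/485))) = 8849/(-39/485 - 3*I*√10/485)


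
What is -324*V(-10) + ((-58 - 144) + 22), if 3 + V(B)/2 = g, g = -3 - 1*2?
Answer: 5004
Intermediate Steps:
g = -5 (g = -3 - 2 = -5)
V(B) = -16 (V(B) = -6 + 2*(-5) = -6 - 10 = -16)
-324*V(-10) + ((-58 - 144) + 22) = -324*(-16) + ((-58 - 144) + 22) = 5184 + (-202 + 22) = 5184 - 180 = 5004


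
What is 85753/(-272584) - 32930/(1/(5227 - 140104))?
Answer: 1210681729606487/272584 ≈ 4.4415e+9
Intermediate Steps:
85753/(-272584) - 32930/(1/(5227 - 140104)) = 85753*(-1/272584) - 32930/(1/(-134877)) = -85753/272584 - 32930/(-1/134877) = -85753/272584 - 32930*(-134877) = -85753/272584 + 4441499610 = 1210681729606487/272584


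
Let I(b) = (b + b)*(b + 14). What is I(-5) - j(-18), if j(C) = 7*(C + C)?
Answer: 162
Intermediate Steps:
j(C) = 14*C (j(C) = 7*(2*C) = 14*C)
I(b) = 2*b*(14 + b) (I(b) = (2*b)*(14 + b) = 2*b*(14 + b))
I(-5) - j(-18) = 2*(-5)*(14 - 5) - 14*(-18) = 2*(-5)*9 - 1*(-252) = -90 + 252 = 162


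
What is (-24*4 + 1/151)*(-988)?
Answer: 14321060/151 ≈ 94842.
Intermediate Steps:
(-24*4 + 1/151)*(-988) = (-96 + 1/151)*(-988) = -14495/151*(-988) = 14321060/151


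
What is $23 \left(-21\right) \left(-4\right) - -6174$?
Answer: $8106$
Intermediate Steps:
$23 \left(-21\right) \left(-4\right) - -6174 = \left(-483\right) \left(-4\right) + \left(-13194 + 19368\right) = 1932 + 6174 = 8106$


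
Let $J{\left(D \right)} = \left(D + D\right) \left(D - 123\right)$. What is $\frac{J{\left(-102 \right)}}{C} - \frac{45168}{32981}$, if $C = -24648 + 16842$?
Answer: $- \frac{311068218}{42908281} \approx -7.2496$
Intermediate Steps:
$J{\left(D \right)} = 2 D \left(-123 + D\right)$
$C = -7806$
$\frac{J{\left(-102 \right)}}{C} - \frac{45168}{32981} = \frac{2 \left(-102\right) \left(-123 - 102\right)}{-7806} - \frac{45168}{32981} = 2 \left(-102\right) \left(-225\right) \left(- \frac{1}{7806}\right) - \frac{45168}{32981} = 45900 \left(- \frac{1}{7806}\right) - \frac{45168}{32981} = - \frac{7650}{1301} - \frac{45168}{32981} = - \frac{311068218}{42908281}$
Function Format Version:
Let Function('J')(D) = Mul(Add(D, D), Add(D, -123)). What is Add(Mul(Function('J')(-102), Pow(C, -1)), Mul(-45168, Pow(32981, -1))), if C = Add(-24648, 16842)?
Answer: Rational(-311068218, 42908281) ≈ -7.2496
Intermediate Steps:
Function('J')(D) = Mul(2, D, Add(-123, D)) (Function('J')(D) = Mul(Mul(2, D), Add(-123, D)) = Mul(2, D, Add(-123, D)))
C = -7806
Add(Mul(Function('J')(-102), Pow(C, -1)), Mul(-45168, Pow(32981, -1))) = Add(Mul(Mul(2, -102, Add(-123, -102)), Pow(-7806, -1)), Mul(-45168, Pow(32981, -1))) = Add(Mul(Mul(2, -102, -225), Rational(-1, 7806)), Mul(-45168, Rational(1, 32981))) = Add(Mul(45900, Rational(-1, 7806)), Rational(-45168, 32981)) = Add(Rational(-7650, 1301), Rational(-45168, 32981)) = Rational(-311068218, 42908281)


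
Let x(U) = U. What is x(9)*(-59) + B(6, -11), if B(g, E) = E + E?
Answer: -553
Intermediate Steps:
B(g, E) = 2*E
x(9)*(-59) + B(6, -11) = 9*(-59) + 2*(-11) = -531 - 22 = -553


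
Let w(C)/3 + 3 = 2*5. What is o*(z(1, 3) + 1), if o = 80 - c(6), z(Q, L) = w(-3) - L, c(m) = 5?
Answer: 1425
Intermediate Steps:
w(C) = 21 (w(C) = -9 + 3*(2*5) = -9 + 3*10 = -9 + 30 = 21)
z(Q, L) = 21 - L
o = 75 (o = 80 - 1*5 = 80 - 5 = 75)
o*(z(1, 3) + 1) = 75*((21 - 1*3) + 1) = 75*((21 - 3) + 1) = 75*(18 + 1) = 75*19 = 1425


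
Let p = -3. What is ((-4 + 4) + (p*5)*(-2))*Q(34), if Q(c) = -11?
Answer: -330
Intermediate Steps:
((-4 + 4) + (p*5)*(-2))*Q(34) = ((-4 + 4) - 3*5*(-2))*(-11) = (0 - 15*(-2))*(-11) = (0 + 30)*(-11) = 30*(-11) = -330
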